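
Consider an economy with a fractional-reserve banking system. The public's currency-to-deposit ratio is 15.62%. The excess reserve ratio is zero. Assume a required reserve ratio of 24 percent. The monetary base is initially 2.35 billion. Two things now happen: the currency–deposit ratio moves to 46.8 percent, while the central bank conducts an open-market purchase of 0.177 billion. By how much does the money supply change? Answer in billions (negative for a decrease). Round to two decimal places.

-1.62 billion

Before: m₁ = (1 + 0.1562) / (0.24 + 0.1562) ≈ 2.9182, MB₁ = 2.35, so M₁ = 2.9182 × 2.35 ≈ 6.8578 billion.
After: m₂ = (1 + 0.468) / (0.24 + 0.468) ≈ 2.0734, MB₂ = 2.35 + 0.177 = 2.527, so M₂ = 2.0734 × 2.527 ≈ 5.2395 billion.
ΔM = M₂ − M₁ = 5.2395 − 6.8578 = -1.6183 billion.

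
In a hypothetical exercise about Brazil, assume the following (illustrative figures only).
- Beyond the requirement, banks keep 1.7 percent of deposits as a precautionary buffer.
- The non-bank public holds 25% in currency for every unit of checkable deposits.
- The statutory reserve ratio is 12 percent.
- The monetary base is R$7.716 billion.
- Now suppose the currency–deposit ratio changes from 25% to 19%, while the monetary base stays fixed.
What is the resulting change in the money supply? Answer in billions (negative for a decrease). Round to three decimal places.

R$3.157 billion

Initially m₁ = (1 + 0.25) / (0.12 + 0.017 + 0.25) ≈ 3.22997, so M₁ = 3.22997 × 7.716 ≈ 24.9224 billion.
After the change m₂ = (1 + 0.19) / (0.12 + 0.017 + 0.19) ≈ 3.63914, so M₂ = 3.63914 × 7.716 ≈ 28.0796 billion.
ΔM = M₂ − M₁ = 28.0796 − 24.9224 = 3.1572 billion.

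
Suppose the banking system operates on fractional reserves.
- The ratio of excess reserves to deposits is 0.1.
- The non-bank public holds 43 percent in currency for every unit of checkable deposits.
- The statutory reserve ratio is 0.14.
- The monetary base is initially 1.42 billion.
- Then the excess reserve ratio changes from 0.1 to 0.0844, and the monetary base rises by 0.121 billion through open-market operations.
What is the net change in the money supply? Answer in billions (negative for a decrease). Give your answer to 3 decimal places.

0.337 billion

Before: m₁ = (1 + 0.43) / (0.14 + 0.1 + 0.43) ≈ 2.13433, MB₁ = 1.42, so M₁ = 2.13433 × 1.42 ≈ 3.0307 billion.
After: m₂ = (1 + 0.43) / (0.14 + 0.0844 + 0.43) ≈ 2.18521, MB₂ = 1.42 + 0.121 = 1.541, so M₂ = 2.18521 × 1.541 ≈ 3.3674 billion.
ΔM = M₂ − M₁ = 3.3674 − 3.0307 = 0.3367 billion.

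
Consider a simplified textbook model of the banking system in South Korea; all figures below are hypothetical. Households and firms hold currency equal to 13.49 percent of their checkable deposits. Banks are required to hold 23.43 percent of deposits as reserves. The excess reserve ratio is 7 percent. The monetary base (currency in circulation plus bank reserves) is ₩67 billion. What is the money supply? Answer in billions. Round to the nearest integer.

₩173 billion

The money multiplier is m = (1 + c) / (rr + e + c) = (1 + 0.1349) / (0.2343 + 0.07 + 0.1349) ≈ 2.5840.
So M = m × MB = 2.5840 × 67 = 173.128 billion.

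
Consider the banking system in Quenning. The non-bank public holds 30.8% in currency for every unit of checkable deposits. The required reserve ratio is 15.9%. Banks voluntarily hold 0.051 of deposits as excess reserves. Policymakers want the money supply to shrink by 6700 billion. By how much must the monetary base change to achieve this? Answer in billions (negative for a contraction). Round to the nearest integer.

-2653 billion

The money multiplier is m = (1 + c) / (rr + e + c) = (1 + 0.308) / (0.159 + 0.051 + 0.308) ≈ 2.52510.
ΔMB = ΔM / m = (−6700) / 2.52510 ≈ -2653.3603 billion.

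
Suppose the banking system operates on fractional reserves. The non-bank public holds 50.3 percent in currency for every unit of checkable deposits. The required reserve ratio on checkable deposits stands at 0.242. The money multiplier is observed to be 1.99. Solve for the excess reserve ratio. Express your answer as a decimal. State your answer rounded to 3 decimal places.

Using m = 1.99. Since m = (1 + c)/(c + rr + e), the denominator satisfies c + rr + e = (1 + c)/m = (1 + 0.503) / 1.99 ≈ 0.755276.
With c = 0.503 and rr = 0.242, the excess reserve ratio is 0.755276 − 0.503 − 0.242 = 0.010276.

0.010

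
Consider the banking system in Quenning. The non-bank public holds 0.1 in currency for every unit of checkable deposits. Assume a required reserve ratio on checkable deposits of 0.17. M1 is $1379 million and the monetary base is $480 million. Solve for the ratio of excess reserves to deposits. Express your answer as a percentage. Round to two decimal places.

Using m = M/MB = 1379/480 ≈ 2.872917. Since m = (1 + c)/(c + rr + e), the denominator satisfies c + rr + e = (1 + c)/m = (1 + 0.1) / 2.872917 ≈ 0.382886.
With c = 0.1 and rr = 0.17, the ratio of excess reserves to deposits is 0.382886 − 0.1 − 0.17 = 0.112886.

11.29%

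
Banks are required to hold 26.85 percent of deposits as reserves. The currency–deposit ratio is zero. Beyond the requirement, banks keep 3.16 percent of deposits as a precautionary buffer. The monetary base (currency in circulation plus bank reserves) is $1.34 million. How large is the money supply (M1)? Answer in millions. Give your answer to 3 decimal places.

$4.465 million

The money multiplier is m = 1 / (rr + e) = 1 / (0.2685 + 0.0316) ≈ 3.33222.
So M = m × MB = 3.33222 × 1.34 ≈ 4.4652 million.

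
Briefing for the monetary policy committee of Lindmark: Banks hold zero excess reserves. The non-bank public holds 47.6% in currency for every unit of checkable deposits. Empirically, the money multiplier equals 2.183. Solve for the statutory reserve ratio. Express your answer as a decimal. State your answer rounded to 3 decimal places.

Using m = 2.183. Since m = (1 + c)/(c + rr + e), the denominator satisfies c + rr + e = (1 + c)/m = (1 + 0.476) / 2.183 ≈ 0.676134.
With c = 0.476 and e = 0, the statutory reserve ratio is 0.676134 − 0.476 − 0 = 0.200134.

0.200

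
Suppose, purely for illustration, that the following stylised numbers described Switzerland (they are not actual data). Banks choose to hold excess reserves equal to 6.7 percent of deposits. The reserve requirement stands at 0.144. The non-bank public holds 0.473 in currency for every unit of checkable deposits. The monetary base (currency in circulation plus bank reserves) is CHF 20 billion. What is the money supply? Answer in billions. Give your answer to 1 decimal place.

The money multiplier is m = (1 + c) / (rr + e + c) = (1 + 0.473) / (0.144 + 0.067 + 0.473) ≈ 2.1535.
So M = m × MB = 2.1535 × 20 = 43.07 billion.

CHF 43.1 billion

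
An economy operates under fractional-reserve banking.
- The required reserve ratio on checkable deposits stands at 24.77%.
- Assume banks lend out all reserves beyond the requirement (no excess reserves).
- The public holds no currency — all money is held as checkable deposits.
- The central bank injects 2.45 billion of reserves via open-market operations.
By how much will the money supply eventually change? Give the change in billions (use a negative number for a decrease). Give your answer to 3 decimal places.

The simple money multiplier is m = 1/rr = 1/0.2477 ≈ 4.03714.
An open-market purchase increases the monetary base by 2.45 billion, so ΔM = m × ΔMB = 4.03714 × 2.45 ≈ 9.891 billion.

9.891 billion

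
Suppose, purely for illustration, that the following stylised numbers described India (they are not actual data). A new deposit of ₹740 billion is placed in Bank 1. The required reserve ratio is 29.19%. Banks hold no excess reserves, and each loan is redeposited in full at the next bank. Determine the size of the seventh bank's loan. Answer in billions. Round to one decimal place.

Each bank lends a fraction (1 − rr) = 0.7081 of the deposit it receives, so Bank 7 receives 740·0.7081^6 and lends 740·0.7081^7 ≈ 66.0532 billion.

₹66.1 billion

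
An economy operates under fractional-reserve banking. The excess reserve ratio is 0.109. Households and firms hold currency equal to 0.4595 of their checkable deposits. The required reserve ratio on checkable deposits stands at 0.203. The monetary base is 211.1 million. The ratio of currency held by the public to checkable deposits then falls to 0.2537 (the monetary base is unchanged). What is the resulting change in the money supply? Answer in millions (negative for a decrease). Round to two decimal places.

68.49 million

Initially m₁ = (1 + 0.4595) / (0.203 + 0.109 + 0.4595) ≈ 1.891769, so M₁ = 1.891769 × 211.1 ≈ 399.3524 million.
After the change m₂ = (1 + 0.2537) / (0.203 + 0.109 + 0.2537) ≈ 2.216192, so M₂ = 2.216192 × 211.1 ≈ 467.8381 million.
ΔM = M₂ − M₁ = 467.8381 − 399.3524 = 68.4857 million.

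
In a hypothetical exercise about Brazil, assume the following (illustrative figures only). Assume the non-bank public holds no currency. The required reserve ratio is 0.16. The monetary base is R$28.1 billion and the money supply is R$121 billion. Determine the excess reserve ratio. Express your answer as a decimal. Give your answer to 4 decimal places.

0.0722

Using m = M/MB = 121/28.1 ≈ 4.306050. Since m = (1 + c)/(c + rr + e), the denominator satisfies c + rr + e = (1 + c)/m = (1 + 0) / 4.306050 ≈ 0.232231.
With c = 0 and rr = 0.16, the excess reserve ratio is 0.232231 − 0 − 0.16 = 0.072231.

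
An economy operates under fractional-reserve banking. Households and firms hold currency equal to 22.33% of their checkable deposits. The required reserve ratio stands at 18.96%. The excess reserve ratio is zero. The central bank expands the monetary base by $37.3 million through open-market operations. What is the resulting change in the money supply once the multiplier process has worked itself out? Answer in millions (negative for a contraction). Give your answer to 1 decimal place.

$110.5 million

The money multiplier is m = (1 + c) / (rr + c) = (1 + 0.2233) / (0.1896 + 0.2233) ≈ 2.9627.
The purchase adds 37.3 million of base, so ΔM = m × ΔMB = 2.9627 × (+37.3) ≈ 110.5087 million.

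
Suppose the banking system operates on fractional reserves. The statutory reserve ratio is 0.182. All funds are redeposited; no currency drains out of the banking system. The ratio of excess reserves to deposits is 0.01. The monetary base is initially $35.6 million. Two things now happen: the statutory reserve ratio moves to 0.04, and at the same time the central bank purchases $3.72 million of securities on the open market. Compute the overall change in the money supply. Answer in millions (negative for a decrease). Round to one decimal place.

$601.0 million

Before: m₁ = 1 / (0.182 + 0.01) ≈ 5.2083, MB₁ = 35.6, so M₁ = 5.2083 × 35.6 ≈ 185.4155 million.
After: m₂ = 1 / (0.04 + 0.01) = 20, MB₂ = 35.6 + 3.72 = 39.32, so M₂ = 20 × 39.32 = 786.4 million.
ΔM = M₂ − M₁ = 786.4 − 185.4155 = 600.9845 million.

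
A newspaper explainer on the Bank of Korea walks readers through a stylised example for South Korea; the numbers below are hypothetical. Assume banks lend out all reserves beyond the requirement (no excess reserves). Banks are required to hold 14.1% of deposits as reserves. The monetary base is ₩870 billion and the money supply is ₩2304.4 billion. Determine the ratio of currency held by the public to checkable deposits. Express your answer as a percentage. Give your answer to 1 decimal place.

Using m = M/MB = 2304.4/870 ≈ 2.648736. From m = (1 + c)/(c + rr + e), rearranging gives 1 + c = m·(c + rr + e), so c·(1 − m) = m·(rr + e) − 1.
Hence c = [m·(rr + e) − 1]/(1 − m) = [2.648736 × (0.141 + 0) − 1] / (1 − 2.648736) ≈ 0.380005.

38.0%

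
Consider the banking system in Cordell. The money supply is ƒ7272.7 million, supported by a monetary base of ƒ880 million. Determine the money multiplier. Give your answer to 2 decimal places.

8.26

The money multiplier is m = M / MB = 7272.7 / 880 ≈ 8.26443.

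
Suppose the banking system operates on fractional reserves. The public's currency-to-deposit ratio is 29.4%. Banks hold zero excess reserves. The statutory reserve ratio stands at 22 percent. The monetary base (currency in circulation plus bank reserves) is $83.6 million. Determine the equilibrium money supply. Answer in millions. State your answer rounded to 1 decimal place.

$210.5 million

The money multiplier is m = (1 + c) / (rr + c) = (1 + 0.294) / (0.22 + 0.294) ≈ 2.5175.
So M = m × MB = 2.5175 × 83.6 = 210.463 million.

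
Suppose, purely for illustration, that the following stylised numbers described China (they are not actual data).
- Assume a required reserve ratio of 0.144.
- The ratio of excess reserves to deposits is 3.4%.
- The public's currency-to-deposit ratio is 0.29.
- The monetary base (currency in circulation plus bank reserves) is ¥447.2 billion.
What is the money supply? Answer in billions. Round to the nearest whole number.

The money multiplier is m = (1 + c) / (rr + e + c) = (1 + 0.29) / (0.144 + 0.034 + 0.29) ≈ 2.7564.
So M = m × MB = 2.7564 × 447.2 ≈ 1232.6621 billion.

¥1233 billion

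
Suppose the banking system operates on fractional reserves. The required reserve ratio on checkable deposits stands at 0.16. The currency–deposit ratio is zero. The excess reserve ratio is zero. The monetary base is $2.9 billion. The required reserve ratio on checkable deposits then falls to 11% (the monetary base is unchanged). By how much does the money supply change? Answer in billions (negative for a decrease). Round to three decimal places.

Initially m₁ = 1 / (0.16) = 6.25, so M₁ = 6.25 × 2.9 = 18.125 billion.
After the change m₂ = 1 / (0.11) ≈ 9.09091, so M₂ = 9.09091 × 2.9 ≈ 26.3636 billion.
ΔM = M₂ − M₁ = 26.3636 − 18.125 = 8.2386 billion.

$8.239 billion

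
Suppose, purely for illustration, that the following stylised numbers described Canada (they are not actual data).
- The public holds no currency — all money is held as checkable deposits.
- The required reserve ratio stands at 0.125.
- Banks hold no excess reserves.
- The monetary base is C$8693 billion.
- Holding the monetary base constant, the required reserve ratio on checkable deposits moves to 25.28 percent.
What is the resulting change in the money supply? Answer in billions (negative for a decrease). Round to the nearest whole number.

-35157 billion

Initially m₁ = 1 / (0.125) = 8, so M₁ = 8 × 8693 = 69544 billion.
After the change m₂ = 1 / (0.2528) ≈ 3.95570, so M₂ = 3.95570 × 8693 = 34386.9001 billion.
ΔM = M₂ − M₁ = 34386.9001 − 69544 = -35157.0999 billion.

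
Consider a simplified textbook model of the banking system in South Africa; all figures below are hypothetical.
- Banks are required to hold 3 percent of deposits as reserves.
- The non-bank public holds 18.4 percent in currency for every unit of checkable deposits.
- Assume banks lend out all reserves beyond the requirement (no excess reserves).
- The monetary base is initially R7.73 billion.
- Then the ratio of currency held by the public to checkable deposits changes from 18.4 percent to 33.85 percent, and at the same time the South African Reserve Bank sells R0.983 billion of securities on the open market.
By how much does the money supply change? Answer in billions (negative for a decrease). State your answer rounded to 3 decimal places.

-18.261 billion

Before: m₁ = (1 + 0.184) / (0.03 + 0.184) ≈ 5.53271, MB₁ = 7.73, so M₁ = 5.53271 × 7.73 ≈ 42.7678 billion.
After: m₂ = (1 + 0.3385) / (0.03 + 0.3385) ≈ 3.63229, MB₂ = 7.73 − 0.983 = 6.747, so M₂ = 3.63229 × 6.747 ≈ 24.5071 billion.
ΔM = M₂ − M₁ = 24.5071 − 42.7678 = -18.2607 billion.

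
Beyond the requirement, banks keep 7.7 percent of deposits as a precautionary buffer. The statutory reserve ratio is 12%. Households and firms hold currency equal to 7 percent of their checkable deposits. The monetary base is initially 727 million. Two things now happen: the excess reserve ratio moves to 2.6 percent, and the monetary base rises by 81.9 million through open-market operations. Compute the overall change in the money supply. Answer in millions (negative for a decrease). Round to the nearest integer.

1094 million

Before: m₁ = (1 + 0.07) / (0.12 + 0.077 + 0.07) ≈ 4.0075, MB₁ = 727, so M₁ = 4.0075 × 727 = 2913.4525 million.
After: m₂ = (1 + 0.07) / (0.12 + 0.026 + 0.07) ≈ 4.9537, MB₂ = 727 + 81.9 = 808.9, so M₂ = 4.9537 × 808.9 ≈ 4007.0479 million.
ΔM = M₂ − M₁ = 4007.0479 − 2913.4525 = 1093.5954 million.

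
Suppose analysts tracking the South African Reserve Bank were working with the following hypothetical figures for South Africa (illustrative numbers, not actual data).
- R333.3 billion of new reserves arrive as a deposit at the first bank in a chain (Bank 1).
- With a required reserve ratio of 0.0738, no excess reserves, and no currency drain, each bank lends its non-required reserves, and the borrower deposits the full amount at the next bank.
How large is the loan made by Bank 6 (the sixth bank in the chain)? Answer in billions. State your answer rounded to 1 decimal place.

R210.4 billion

Each bank lends a fraction (1 − rr) = 0.9262 of the deposit it receives, so Bank 6 receives 333.3·0.9262^5 and lends 333.3·0.9262^6 ≈ 210.4088 billion.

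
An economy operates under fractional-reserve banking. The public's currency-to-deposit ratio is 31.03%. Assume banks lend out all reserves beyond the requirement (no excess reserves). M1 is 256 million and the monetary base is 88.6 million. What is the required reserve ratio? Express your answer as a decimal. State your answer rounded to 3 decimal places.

0.143

Using m = M/MB = 256/88.6 ≈ 2.889391. Since m = (1 + c)/(c + rr + e), the denominator satisfies c + rr + e = (1 + c)/m = (1 + 0.3103) / 2.889391 ≈ 0.453487.
With c = 0.3103 and e = 0, the required reserve ratio is 0.453487 − 0.3103 − 0 = 0.143187.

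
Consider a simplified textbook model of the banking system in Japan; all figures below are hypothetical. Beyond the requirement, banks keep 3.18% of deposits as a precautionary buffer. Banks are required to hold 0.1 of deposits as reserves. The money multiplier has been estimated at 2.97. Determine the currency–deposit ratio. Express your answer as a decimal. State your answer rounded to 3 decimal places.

0.309

Using m = 2.97. From m = (1 + c)/(c + rr + e), rearranging gives 1 + c = m·(c + rr + e), so c·(1 − m) = m·(rr + e) − 1.
Hence c = [m·(rr + e) − 1]/(1 − m) = [2.97 × (0.1 + 0.0318) − 1] / (1 − 2.97) ≈ 0.308911.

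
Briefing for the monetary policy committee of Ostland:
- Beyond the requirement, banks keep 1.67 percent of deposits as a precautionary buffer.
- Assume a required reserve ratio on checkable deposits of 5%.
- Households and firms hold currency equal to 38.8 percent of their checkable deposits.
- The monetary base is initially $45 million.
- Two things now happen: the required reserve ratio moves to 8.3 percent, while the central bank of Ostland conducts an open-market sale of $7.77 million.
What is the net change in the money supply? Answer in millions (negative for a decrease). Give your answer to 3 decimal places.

-31.408 million

Before: m₁ = (1 + 0.388) / (0.05 + 0.0167 + 0.388) ≈ 3.052562, MB₁ = 45, so M₁ = 3.052562 × 45 ≈ 137.3653 million.
After: m₂ = (1 + 0.388) / (0.083 + 0.0167 + 0.388) ≈ 2.846012, MB₂ = 45 − 7.77 = 37.23, so M₂ = 2.846012 × 37.23 ≈ 105.957 million.
ΔM = M₂ − M₁ = 105.957 − 137.3653 = -31.4083 million.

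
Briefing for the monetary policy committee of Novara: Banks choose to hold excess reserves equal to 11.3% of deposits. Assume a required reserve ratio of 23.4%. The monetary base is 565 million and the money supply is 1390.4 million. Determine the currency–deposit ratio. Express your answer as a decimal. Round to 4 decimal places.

Using m = M/MB = 1390.4/565 ≈ 2.460885. From m = (1 + c)/(c + rr + e), rearranging gives 1 + c = m·(c + rr + e), so c·(1 − m) = m·(rr + e) − 1.
Hence c = [m·(rr + e) − 1]/(1 − m) = [2.460885 × (0.234 + 0.113) − 1] / (1 − 2.460885) ≈ 0.099989.

0.1000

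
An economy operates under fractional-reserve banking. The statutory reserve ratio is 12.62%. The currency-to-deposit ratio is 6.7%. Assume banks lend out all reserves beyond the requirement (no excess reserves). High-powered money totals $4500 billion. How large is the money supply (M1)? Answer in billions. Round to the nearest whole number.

$24852 billion

The money multiplier is m = (1 + c) / (rr + c) = (1 + 0.067) / (0.1262 + 0.067) ≈ 5.52277.
So M = m × MB = 5.52277 × 4500 = 24852.465 billion.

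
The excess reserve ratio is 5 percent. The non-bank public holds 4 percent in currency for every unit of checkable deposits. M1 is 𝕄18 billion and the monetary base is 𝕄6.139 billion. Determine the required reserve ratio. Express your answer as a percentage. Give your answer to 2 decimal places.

Using m = M/MB = 18/6.139 ≈ 2.932074. Since m = (1 + c)/(c + rr + e), the denominator satisfies c + rr + e = (1 + c)/m = (1 + 0.04) / 2.932074 ≈ 0.354698.
With c = 0.04 and e = 0.05, the required reserve ratio is 0.354698 − 0.04 − 0.05 = 0.264698.

26.47%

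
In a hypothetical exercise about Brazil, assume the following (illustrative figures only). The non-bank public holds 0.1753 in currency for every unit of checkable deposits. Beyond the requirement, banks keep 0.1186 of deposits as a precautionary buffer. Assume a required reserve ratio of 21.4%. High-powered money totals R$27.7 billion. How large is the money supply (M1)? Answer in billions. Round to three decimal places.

The money multiplier is m = (1 + c) / (rr + e + c) = (1 + 0.1753) / (0.214 + 0.1186 + 0.1753) ≈ 2.314038.
So M = m × MB = 2.314038 × 27.7 ≈ 64.0989 billion.

R$64.099 billion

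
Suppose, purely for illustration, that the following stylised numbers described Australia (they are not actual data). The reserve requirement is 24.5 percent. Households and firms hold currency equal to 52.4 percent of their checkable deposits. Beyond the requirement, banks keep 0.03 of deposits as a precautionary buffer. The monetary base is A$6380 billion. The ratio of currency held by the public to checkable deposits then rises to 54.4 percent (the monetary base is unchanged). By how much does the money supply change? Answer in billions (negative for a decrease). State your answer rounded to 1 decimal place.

-141.4 billion

Initially m₁ = (1 + 0.524) / (0.245 + 0.03 + 0.524) ≈ 1.907384, so M₁ = 1.907384 × 6380 ≈ 12169.1099 billion.
After the change m₂ = (1 + 0.544) / (0.245 + 0.03 + 0.544) ≈ 1.885226, so M₂ = 1.885226 × 6380 ≈ 12027.7419 billion.
ΔM = M₂ − M₁ = 12027.7419 − 12169.1099 = -141.368 billion.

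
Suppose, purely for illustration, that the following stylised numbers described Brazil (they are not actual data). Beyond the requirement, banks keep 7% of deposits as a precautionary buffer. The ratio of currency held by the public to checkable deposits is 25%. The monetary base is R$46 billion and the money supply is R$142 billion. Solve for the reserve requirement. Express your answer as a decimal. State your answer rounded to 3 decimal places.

0.085

Using m = M/MB = 142/46 ≈ 3.086957. Since m = (1 + c)/(c + rr + e), the denominator satisfies c + rr + e = (1 + c)/m = (1 + 0.25) / 3.086957 ≈ 0.404930.
With c = 0.25 and e = 0.07, the reserve requirement is 0.404930 − 0.25 − 0.07 = 0.08493.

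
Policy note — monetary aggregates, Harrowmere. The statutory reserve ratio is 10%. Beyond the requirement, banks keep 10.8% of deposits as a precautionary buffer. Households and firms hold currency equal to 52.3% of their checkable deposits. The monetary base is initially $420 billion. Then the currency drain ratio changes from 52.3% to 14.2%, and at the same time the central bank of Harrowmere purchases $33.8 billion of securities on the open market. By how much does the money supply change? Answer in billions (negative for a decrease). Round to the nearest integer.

Before: m₁ = (1 + 0.523) / (0.1 + 0.108 + 0.523) ≈ 2.0834, MB₁ = 420, so M₁ = 2.0834 × 420 = 875.028 billion.
After: m₂ = (1 + 0.142) / (0.1 + 0.108 + 0.142) ≈ 3.2629, MB₂ = 420 + 33.8 = 453.8, so M₂ = 3.2629 × 453.8 ≈ 1480.704 billion.
ΔM = M₂ − M₁ = 1480.704 − 875.028 = 605.676 billion.

$606 billion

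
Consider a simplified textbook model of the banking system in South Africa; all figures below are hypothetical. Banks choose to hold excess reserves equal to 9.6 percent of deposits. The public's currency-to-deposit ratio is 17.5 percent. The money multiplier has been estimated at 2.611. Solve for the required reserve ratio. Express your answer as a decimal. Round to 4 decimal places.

0.1790

Using m = 2.611. Since m = (1 + c)/(c + rr + e), the denominator satisfies c + rr + e = (1 + c)/m = (1 + 0.175) / 2.611 ≈ 0.450019.
With c = 0.175 and e = 0.096, the required reserve ratio is 0.450019 − 0.175 − 0.096 = 0.179019.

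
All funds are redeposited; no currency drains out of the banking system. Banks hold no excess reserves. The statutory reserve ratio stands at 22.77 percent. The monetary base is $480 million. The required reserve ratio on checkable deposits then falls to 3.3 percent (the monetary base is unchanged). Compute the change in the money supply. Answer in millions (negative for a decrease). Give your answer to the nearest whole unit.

Initially m₁ = 1 / (0.2277) ≈ 4.3917, so M₁ = 4.3917 × 480 = 2108.016 million.
After the change m₂ = 1 / (0.033) ≈ 30.3030, so M₂ = 30.3030 × 480 = 14545.44 million.
ΔM = M₂ − M₁ = 14545.44 − 2108.016 = 12437.424 million.

$12437 million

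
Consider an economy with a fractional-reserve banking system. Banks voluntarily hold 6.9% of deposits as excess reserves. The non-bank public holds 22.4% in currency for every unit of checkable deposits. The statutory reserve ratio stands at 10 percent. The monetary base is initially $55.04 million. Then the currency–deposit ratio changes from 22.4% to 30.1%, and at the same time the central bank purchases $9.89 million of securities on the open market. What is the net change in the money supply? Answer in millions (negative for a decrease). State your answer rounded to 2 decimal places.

Before: m₁ = (1 + 0.224) / (0.1 + 0.069 + 0.224) ≈ 3.11450, MB₁ = 55.04, so M₁ = 3.11450 × 55.04 ≈ 171.4221 million.
After: m₂ = (1 + 0.301) / (0.1 + 0.069 + 0.301) ≈ 2.76809, MB₂ = 55.04 + 9.89 = 64.93, so M₂ = 2.76809 × 64.93 ≈ 179.7321 million.
ΔM = M₂ − M₁ = 179.7321 − 171.4221 = 8.31 million.

$8.31 million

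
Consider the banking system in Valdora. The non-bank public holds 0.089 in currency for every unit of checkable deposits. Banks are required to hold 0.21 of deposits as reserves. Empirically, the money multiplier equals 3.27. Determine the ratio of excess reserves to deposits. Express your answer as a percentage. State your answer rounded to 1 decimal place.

Using m = 3.27. Since m = (1 + c)/(c + rr + e), the denominator satisfies c + rr + e = (1 + c)/m = (1 + 0.089) / 3.27 ≈ 0.333028.
With c = 0.089 and rr = 0.21, the ratio of excess reserves to deposits is 0.333028 − 0.089 − 0.21 = 0.034028.

3.4%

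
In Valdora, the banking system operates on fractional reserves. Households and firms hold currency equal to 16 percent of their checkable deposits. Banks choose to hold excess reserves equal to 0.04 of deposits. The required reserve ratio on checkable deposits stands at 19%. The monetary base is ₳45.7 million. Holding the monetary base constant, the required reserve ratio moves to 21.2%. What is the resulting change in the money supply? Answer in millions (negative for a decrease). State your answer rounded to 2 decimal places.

-7.26 million

Initially m₁ = (1 + 0.16) / (0.19 + 0.04 + 0.16) ≈ 2.97436, so M₁ = 2.97436 × 45.7 ≈ 135.9283 million.
After the change m₂ = (1 + 0.16) / (0.212 + 0.04 + 0.16) ≈ 2.81553, so M₂ = 2.81553 × 45.7 ≈ 128.6697 million.
ΔM = M₂ − M₁ = 128.6697 − 135.9283 = -7.2586 million.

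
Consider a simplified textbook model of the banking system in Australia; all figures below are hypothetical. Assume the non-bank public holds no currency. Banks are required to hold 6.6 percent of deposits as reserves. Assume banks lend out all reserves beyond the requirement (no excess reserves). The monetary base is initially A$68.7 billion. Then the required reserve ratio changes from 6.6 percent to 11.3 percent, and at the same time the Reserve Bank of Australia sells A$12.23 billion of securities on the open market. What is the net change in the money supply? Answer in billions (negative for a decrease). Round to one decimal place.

-541.2 billion

Before: m₁ = 1 / (0.066) ≈ 15.1515, MB₁ = 68.7, so M₁ = 15.1515 × 68.7 ≈ 1040.9081 billion.
After: m₂ = 1 / (0.113) ≈ 8.8496, MB₂ = 68.7 − 12.23 = 56.47, so M₂ = 8.8496 × 56.47 ≈ 499.7369 billion.
ΔM = M₂ − M₁ = 499.7369 − 1040.9081 = -541.1712 billion.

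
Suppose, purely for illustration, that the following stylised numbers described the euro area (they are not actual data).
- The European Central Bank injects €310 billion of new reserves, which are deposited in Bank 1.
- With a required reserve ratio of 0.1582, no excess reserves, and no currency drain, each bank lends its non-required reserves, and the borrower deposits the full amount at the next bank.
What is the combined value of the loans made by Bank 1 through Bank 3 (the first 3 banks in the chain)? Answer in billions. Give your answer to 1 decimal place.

€665.6 billion

Bank i lends (1 − rr)^i of the original deposit: Bank 1 lends 310·0.8418 = 260.9580, Bank 2 lends 310·0.8418² ≈ 219.6744, and so on.
Summing a geometric series: total = 310·[0.8418·(1 − 0.8418^3) / (1 − 0.8418)] ≈ 665.5544 billion.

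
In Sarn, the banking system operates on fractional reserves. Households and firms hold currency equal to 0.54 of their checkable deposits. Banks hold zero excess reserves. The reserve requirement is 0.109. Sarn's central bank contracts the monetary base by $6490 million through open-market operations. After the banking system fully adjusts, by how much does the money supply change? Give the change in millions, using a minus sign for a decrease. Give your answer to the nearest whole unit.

The money multiplier is m = (1 + c) / (rr + c) = (1 + 0.54) / (0.109 + 0.54) ≈ 2.37288.
The sale removes 6490 million of base, so ΔM = m × ΔMB = 2.37288 × (−6490) = -15399.9912 million.

-15400 million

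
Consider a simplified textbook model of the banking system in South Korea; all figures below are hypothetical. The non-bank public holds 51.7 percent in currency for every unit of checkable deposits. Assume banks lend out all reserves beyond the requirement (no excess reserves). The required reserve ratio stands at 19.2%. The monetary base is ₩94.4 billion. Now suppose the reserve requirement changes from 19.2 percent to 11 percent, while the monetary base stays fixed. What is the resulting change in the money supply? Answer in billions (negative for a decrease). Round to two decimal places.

Initially m₁ = (1 + 0.517) / (0.192 + 0.517) ≈ 2.13963, so M₁ = 2.13963 × 94.4 ≈ 201.9811 billion.
After the change m₂ = (1 + 0.517) / (0.11 + 0.517) ≈ 2.41946, so M₂ = 2.41946 × 94.4 ≈ 228.397 billion.
ΔM = M₂ − M₁ = 228.397 − 201.9811 = 26.4159 billion.

₩26.42 billion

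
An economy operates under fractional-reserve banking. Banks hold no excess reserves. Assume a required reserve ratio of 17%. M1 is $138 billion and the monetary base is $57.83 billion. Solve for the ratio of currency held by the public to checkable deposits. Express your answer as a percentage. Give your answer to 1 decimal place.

42.9%

Using m = M/MB = 138/57.83 ≈ 2.386305. From m = (1 + c)/(c + rr + e), rearranging gives 1 + c = m·(c + rr + e), so c·(1 − m) = m·(rr + e) − 1.
Hence c = [m·(rr + e) − 1]/(1 − m) = [2.386305 × (0.17 + 0) − 1] / (1 − 2.386305) ≈ 0.428714.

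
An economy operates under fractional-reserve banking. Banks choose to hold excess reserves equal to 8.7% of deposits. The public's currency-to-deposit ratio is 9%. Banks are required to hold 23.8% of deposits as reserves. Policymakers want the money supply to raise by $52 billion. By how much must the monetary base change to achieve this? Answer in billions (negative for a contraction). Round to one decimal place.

The money multiplier is m = (1 + c) / (rr + e + c) = (1 + 0.09) / (0.238 + 0.087 + 0.09) ≈ 2.6265.
ΔMB = ΔM / m = (+52) / 2.6265 ≈ 19.7982 billion.

$19.8 billion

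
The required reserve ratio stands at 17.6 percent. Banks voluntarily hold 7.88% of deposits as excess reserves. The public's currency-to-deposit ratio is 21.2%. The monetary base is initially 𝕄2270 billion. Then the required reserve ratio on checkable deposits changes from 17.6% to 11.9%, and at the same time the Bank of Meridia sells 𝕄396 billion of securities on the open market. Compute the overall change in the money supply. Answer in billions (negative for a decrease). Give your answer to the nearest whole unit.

Before: m₁ = (1 + 0.212) / (0.176 + 0.0788 + 0.212) ≈ 2.59640, MB₁ = 2270, so M₁ = 2.59640 × 2270 = 5893.828 billion.
After: m₂ = (1 + 0.212) / (0.119 + 0.0788 + 0.212) ≈ 2.95754, MB₂ = 2270 − 396 = 1874, so M₂ = 2.95754 × 1874 ≈ 5542.43 billion.
ΔM = M₂ − M₁ = 5542.43 − 5893.828 = -351.398 billion.

-351 billion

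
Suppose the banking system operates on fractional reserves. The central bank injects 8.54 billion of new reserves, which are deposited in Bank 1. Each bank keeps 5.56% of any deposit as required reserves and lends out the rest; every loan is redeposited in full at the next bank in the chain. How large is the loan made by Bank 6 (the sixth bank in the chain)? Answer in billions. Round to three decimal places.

Each bank lends a fraction (1 − rr) = 0.9444 of the deposit it receives, so Bank 6 receives 8.54·0.9444^5 and lends 8.54·0.9444^6 ≈ 6.0589 billion.

6.059 billion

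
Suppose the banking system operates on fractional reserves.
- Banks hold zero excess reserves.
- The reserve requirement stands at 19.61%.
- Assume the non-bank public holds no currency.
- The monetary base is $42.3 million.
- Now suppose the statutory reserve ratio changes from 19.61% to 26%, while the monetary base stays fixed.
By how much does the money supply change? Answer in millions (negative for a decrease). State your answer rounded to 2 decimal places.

Initially m₁ = 1 / (0.1961) ≈ 5.09944, so M₁ = 5.09944 × 42.3 ≈ 215.7063 million.
After the change m₂ = 1 / (0.26) ≈ 3.84615, so M₂ = 3.84615 × 42.3 ≈ 162.6921 million.
ΔM = M₂ − M₁ = 162.6921 − 215.7063 = -53.0142 million.

-53.01 million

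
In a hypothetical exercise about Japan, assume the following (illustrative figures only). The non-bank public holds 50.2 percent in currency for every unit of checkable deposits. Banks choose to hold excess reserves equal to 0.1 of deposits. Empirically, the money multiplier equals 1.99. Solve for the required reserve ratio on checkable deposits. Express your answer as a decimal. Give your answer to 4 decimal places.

0.1528

Using m = 1.99. Since m = (1 + c)/(c + rr + e), the denominator satisfies c + rr + e = (1 + c)/m = (1 + 0.502) / 1.99 ≈ 0.754774.
With c = 0.502 and e = 0.1, the required reserve ratio on checkable deposits is 0.754774 − 0.502 − 0.1 = 0.152774.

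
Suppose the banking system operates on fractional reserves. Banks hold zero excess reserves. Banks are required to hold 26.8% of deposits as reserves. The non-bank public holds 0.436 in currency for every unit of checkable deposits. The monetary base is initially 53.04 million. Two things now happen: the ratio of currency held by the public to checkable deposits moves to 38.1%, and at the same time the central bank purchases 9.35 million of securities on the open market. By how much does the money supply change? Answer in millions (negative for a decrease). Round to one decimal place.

Before: m₁ = (1 + 0.436) / (0.268 + 0.436) ≈ 2.0398, MB₁ = 53.04, so M₁ = 2.0398 × 53.04 ≈ 108.191 million.
After: m₂ = (1 + 0.381) / (0.268 + 0.381) ≈ 2.1279, MB₂ = 53.04 + 9.35 = 62.39, so M₂ = 2.1279 × 62.39 ≈ 132.7597 million.
ΔM = M₂ − M₁ = 132.7597 − 108.191 = 24.5687 million.

24.6 million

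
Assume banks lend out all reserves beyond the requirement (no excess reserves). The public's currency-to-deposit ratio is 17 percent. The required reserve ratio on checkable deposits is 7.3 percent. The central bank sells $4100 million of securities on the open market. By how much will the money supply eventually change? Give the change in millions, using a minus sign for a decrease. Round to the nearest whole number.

The money multiplier is m = (1 + c) / (rr + c) = (1 + 0.17) / (0.073 + 0.17) ≈ 4.81481.
The sale removes 4100 million of base, so ΔM = m × ΔMB = 4.81481 × (−4100) = -19740.721 million.

-19741 million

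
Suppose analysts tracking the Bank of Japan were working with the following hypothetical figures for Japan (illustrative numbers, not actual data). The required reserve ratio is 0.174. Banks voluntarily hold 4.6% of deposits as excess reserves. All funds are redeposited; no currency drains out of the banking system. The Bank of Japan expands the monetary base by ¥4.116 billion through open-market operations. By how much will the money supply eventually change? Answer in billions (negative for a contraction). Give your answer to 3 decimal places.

The money multiplier is m = 1 / (rr + e) = 1 / (0.174 + 0.046) ≈ 4.54545.
The purchase adds 4.116 billion of base, so ΔM = m × ΔMB = 4.54545 × (+4.116) ≈ 18.7091 billion.

¥18.709 billion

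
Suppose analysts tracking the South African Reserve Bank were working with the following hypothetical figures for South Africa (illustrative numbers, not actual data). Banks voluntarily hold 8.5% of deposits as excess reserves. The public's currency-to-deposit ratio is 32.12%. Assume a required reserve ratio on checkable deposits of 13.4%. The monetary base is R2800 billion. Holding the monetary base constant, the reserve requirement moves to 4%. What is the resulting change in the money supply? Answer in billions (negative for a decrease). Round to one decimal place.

R1442.7 billion

Initially m₁ = (1 + 0.3212) / (0.134 + 0.085 + 0.3212) ≈ 2.445761, so M₁ = 2.445761 × 2800 = 6848.1308 billion.
After the change m₂ = (1 + 0.3212) / (0.04 + 0.085 + 0.3212) ≈ 2.961004, so M₂ = 2.961004 × 2800 = 8290.8112 billion.
ΔM = M₂ − M₁ = 8290.8112 − 6848.1308 = 1442.6804 billion.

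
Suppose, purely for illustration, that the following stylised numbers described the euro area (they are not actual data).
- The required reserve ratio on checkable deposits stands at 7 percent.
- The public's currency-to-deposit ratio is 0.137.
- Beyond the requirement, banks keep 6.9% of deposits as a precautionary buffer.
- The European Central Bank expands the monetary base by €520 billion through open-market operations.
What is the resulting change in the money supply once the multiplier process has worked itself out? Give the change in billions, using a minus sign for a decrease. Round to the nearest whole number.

The money multiplier is m = (1 + c) / (rr + e + c) = (1 + 0.137) / (0.07 + 0.069 + 0.137) ≈ 4.1196.
The purchase adds 520 billion of base, so ΔM = m × ΔMB = 4.1196 × (+520) = 2142.192 billion.

€2142 billion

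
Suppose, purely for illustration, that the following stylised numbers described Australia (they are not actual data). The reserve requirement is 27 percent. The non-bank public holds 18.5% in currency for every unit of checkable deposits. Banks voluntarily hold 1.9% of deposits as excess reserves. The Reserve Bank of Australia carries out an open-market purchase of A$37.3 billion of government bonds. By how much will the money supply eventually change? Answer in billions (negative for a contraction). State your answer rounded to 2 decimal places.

The money multiplier is m = (1 + c) / (rr + e + c) = (1 + 0.185) / (0.27 + 0.019 + 0.185) = 2.5.
The purchase adds 37.3 billion of base, so ΔM = m × ΔMB = 2.5 × (+37.3) = 93.25 billion.

A$93.25 billion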